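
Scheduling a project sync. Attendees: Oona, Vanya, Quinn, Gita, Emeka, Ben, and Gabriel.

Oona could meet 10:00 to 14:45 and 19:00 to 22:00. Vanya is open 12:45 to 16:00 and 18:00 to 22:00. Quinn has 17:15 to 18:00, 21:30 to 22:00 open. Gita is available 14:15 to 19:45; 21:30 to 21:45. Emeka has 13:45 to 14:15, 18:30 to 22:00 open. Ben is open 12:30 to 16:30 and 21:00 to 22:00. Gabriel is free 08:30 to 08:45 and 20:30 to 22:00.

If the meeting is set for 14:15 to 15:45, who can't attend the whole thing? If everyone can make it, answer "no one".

Oona: not fully free for 14:15-15:45. Vanya: free for 14:15-15:45. Quinn: not fully free for 14:15-15:45. Gita: free for 14:15-15:45. Emeka: not fully free for 14:15-15:45. Ben: free for 14:15-15:45. Gabriel: not fully free for 14:15-15:45.

Emeka, Gabriel, Oona, Quinn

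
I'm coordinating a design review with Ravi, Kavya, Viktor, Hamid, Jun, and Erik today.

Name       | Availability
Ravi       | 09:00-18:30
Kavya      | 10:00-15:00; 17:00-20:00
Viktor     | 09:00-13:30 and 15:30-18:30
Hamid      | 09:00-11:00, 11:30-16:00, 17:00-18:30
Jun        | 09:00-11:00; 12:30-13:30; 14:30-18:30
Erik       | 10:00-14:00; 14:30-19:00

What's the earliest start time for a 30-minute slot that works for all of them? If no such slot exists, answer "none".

10:00

Ravi ∩ Kavya: 10:00-15:00, 17:00-18:30.
Ravi ∩ Kavya ∩ Viktor: 10:00-13:30, 17:00-18:30.
Ravi ∩ Kavya ∩ Viktor ∩ Hamid: 10:00-11:00, 11:30-13:30, 17:00-18:30.
Ravi ∩ Kavya ∩ Viktor ∩ Hamid ∩ Jun: 10:00-11:00, 12:30-13:30, 17:00-18:30.
Ravi ∩ Kavya ∩ Viktor ∩ Hamid ∩ Jun ∩ Erik: 10:00-11:00, 12:30-13:30, 17:00-18:30.
Those are the intersection windows.
The first common window of at least 30 minutes is 10:00-11:00, so the earliest start is 10:00.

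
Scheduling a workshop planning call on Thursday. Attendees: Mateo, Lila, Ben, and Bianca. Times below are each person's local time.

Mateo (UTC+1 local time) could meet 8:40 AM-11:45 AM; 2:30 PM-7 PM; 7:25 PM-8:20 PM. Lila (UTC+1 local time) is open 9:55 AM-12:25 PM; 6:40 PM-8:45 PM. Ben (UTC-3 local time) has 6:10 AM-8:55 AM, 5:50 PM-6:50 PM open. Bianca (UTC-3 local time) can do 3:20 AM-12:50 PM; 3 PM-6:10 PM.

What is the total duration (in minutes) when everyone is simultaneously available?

95

Mateo in UTC: 07:40-10:45, 13:30-18:00, 18:25-19:20 (subtract 1h to convert from UTC+1).
Lila in UTC: 08:55-11:25, 17:40-19:45 (subtract 1h to convert from UTC+1).
Ben in UTC: 09:10-11:55, 20:50-21:50 (add 3h to convert from UTC-3).
Bianca in UTC: 06:20-15:50, 18:00-21:10 (add 3h to convert from UTC-3).
Mateo ∩ Lila: 08:55-10:45, 17:40-18:00, 18:25-19:20.
Mateo ∩ Lila ∩ Ben: 09:10-10:45.
Mateo ∩ Lila ∩ Ben ∩ Bianca: 09:10-10:45.
Those are the intersection windows.
That's a single block of 95 minutes.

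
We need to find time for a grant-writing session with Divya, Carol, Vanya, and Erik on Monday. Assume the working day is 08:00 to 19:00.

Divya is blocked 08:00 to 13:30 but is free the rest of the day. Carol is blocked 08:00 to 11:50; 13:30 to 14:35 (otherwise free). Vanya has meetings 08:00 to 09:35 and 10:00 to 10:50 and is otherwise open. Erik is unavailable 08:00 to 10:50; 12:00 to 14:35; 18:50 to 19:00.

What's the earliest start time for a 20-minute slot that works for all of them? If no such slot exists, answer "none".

Divya free: 13:30-19:00 (invert busy blocks within the working day).
Carol free: 11:50-13:30, 14:35-19:00 (invert busy blocks within the working day).
Vanya free: 09:35-10:00, 10:50-19:00 (invert busy blocks within the working day).
Erik free: 10:50-12:00, 14:35-18:50 (invert busy blocks within the working day).
Divya ∩ Carol: 14:35-19:00.
Divya ∩ Carol ∩ Vanya: 14:35-19:00.
Divya ∩ Carol ∩ Vanya ∩ Erik: 14:35-18:50.
The first common window of at least 20 minutes is 14:35-18:50, so the earliest start is 14:35.

14:35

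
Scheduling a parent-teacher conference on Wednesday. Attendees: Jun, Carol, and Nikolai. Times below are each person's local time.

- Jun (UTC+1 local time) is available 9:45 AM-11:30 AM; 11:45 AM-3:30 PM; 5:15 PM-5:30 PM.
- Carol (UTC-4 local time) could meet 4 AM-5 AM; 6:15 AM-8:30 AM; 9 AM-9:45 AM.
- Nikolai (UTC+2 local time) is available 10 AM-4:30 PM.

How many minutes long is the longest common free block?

Jun in UTC: 08:45-10:30, 10:45-14:30, 16:15-16:30 (subtract 1h to convert from UTC+1).
Carol in UTC: 08:00-09:00, 10:15-12:30, 13:00-13:45 (add 4h to convert from UTC-4).
Nikolai in UTC: 08:00-14:30 (subtract 2h to convert from UTC+2).
Jun ∩ Carol: 08:45-09:00, 10:15-10:30, 10:45-12:30, 13:00-13:45.
Jun ∩ Carol ∩ Nikolai: 08:45-09:00, 10:15-10:30, 10:45-12:30, 13:00-13:45.
The longest is 10:45-12:30 at 105 minutes.

105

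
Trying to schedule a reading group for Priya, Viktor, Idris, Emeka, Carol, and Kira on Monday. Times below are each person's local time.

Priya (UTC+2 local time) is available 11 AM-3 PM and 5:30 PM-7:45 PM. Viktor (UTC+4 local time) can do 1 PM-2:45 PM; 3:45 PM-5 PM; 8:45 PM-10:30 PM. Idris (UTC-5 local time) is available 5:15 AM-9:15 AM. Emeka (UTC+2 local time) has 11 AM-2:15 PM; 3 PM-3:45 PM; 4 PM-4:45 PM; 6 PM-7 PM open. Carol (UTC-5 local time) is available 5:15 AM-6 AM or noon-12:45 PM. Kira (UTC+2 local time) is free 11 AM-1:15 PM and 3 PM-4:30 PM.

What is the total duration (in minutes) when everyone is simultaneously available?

Priya in UTC: 09:00-13:00, 15:30-17:45 (subtract 2h to convert from UTC+2).
Viktor in UTC: 09:00-10:45, 11:45-13:00, 16:45-18:30 (subtract 4h to convert from UTC+4).
Idris in UTC: 10:15-14:15 (add 5h to convert from UTC-5).
Emeka in UTC: 09:00-12:15, 13:00-13:45, 14:00-14:45, 16:00-17:00 (subtract 2h to convert from UTC+2).
Carol in UTC: 10:15-11:00, 17:00-17:45 (add 5h to convert from UTC-5).
Kira in UTC: 09:00-11:15, 13:00-14:30 (subtract 2h to convert from UTC+2).
Priya ∩ Viktor: 09:00-10:45, 11:45-13:00, 16:45-17:45.
Priya ∩ Viktor ∩ Idris: 10:15-10:45, 11:45-13:00.
Priya ∩ Viktor ∩ Idris ∩ Emeka: 10:15-10:45, 11:45-12:15.
Priya ∩ Viktor ∩ Idris ∩ Emeka ∩ Carol: 10:15-10:45.
Priya ∩ Viktor ∩ Idris ∩ Emeka ∩ Carol ∩ Kira: 10:15-10:45.
That's a single block of 30 minutes.

30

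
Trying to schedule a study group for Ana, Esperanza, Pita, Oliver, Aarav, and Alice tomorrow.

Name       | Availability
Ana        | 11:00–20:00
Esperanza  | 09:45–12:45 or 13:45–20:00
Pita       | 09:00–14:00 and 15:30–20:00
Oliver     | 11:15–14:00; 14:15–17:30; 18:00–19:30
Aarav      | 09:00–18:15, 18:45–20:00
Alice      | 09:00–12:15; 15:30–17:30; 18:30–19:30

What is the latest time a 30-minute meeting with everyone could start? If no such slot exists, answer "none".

19:00

Ana ∩ Esperanza: 11:00-12:45, 13:45-20:00.
Ana ∩ Esperanza ∩ Pita: 11:00-12:45, 13:45-14:00, 15:30-20:00.
Ana ∩ Esperanza ∩ Pita ∩ Oliver: 11:15-12:45, 13:45-14:00, 15:30-17:30, 18:00-19:30.
Ana ∩ Esperanza ∩ Pita ∩ Oliver ∩ Aarav: 11:15-12:45, 13:45-14:00, 15:30-17:30, 18:00-18:15, 18:45-19:30.
Ana ∩ Esperanza ∩ Pita ∩ Oliver ∩ Aarav ∩ Alice: 11:15-12:15, 15:30-17:30, 18:45-19:30.
So the common availability across everyone is 11:15-12:15, 15:30-17:30, 18:45-19:30.
The last common window of at least 30 minutes is 18:45-19:30; a 30-minute meeting can start as late as 19:00 and still end by 19:30.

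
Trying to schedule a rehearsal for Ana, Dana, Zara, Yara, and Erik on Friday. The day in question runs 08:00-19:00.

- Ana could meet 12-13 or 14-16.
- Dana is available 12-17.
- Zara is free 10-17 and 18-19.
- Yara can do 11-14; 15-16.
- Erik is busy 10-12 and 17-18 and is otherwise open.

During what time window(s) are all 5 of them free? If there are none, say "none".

Ana free: 12:00-13:00, 14:00-16:00.
Dana free: 12:00-17:00.
Zara free: 10:00-17:00, 18:00-19:00.
Yara free: 11:00-14:00, 15:00-16:00.
Erik free: 08:00-10:00, 12:00-17:00, 18:00-19:00 (invert busy blocks within the working day).
Ana ∩ Dana: 12:00-13:00, 14:00-16:00.
Ana ∩ Dana ∩ Zara: 12:00-13:00, 14:00-16:00.
Ana ∩ Dana ∩ Zara ∩ Yara: 12:00-13:00, 15:00-16:00.
Ana ∩ Dana ∩ Zara ∩ Yara ∩ Erik: 12:00-13:00, 15:00-16:00.

12:00-13:00, 15:00-16:00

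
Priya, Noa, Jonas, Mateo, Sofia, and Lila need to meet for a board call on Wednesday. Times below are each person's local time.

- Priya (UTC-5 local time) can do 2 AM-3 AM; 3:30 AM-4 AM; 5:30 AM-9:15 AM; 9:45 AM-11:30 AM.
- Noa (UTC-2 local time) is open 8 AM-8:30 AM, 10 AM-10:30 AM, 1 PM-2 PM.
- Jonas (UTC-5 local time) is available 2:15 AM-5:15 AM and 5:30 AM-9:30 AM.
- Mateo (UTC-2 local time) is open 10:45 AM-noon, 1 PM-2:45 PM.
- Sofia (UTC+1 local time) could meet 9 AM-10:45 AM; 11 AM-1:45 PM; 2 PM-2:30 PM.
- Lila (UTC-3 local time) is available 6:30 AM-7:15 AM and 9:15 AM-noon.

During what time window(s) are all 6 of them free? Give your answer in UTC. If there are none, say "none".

none

Priya in UTC: 07:00-08:00, 08:30-09:00, 10:30-14:15, 14:45-16:30 (add 5h to convert from UTC-5).
Noa in UTC: 10:00-10:30, 12:00-12:30, 15:00-16:00 (add 2h to convert from UTC-2).
Jonas in UTC: 07:15-10:15, 10:30-14:30 (add 5h to convert from UTC-5).
Mateo in UTC: 12:45-14:00, 15:00-16:45 (add 2h to convert from UTC-2).
Sofia in UTC: 08:00-09:45, 10:00-12:45, 13:00-13:30 (subtract 1h to convert from UTC+1).
Lila in UTC: 09:30-10:15, 12:15-15:00 (add 3h to convert from UTC-3).
Priya ∩ Noa: 12:00-12:30, 15:00-16:00.
Priya ∩ Noa ∩ Jonas: 12:00-12:30.
Priya ∩ Noa ∩ Jonas ∩ Mateo: ∅.
Priya ∩ Noa ∩ Jonas ∩ Mateo ∩ Sofia: ∅.
Priya ∩ Noa ∩ Jonas ∩ Mateo ∩ Sofia ∩ Lila: ∅.
There is no time when everyone is free.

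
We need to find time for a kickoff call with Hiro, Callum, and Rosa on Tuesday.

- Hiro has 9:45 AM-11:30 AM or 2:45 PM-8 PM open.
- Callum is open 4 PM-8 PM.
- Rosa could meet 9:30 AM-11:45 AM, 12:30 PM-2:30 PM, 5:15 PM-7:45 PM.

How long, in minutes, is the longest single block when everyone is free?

Hiro ∩ Callum: 16:00-20:00.
Hiro ∩ Callum ∩ Rosa: 17:15-19:45.
Those are the intersection windows.
The longest is 17:15-19:45 at 150 minutes.

150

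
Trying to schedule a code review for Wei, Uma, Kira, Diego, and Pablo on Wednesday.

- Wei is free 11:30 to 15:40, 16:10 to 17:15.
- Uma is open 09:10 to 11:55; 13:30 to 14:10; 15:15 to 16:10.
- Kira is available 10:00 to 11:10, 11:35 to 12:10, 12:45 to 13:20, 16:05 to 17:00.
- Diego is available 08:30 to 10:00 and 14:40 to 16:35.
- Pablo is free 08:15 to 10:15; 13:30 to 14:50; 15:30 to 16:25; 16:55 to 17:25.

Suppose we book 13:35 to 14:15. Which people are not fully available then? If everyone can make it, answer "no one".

Wei: free for 13:35-14:15. Uma: not fully free for 13:35-14:15. Kira: not fully free for 13:35-14:15. Diego: not fully free for 13:35-14:15. Pablo: free for 13:35-14:15.

Diego, Kira, Uma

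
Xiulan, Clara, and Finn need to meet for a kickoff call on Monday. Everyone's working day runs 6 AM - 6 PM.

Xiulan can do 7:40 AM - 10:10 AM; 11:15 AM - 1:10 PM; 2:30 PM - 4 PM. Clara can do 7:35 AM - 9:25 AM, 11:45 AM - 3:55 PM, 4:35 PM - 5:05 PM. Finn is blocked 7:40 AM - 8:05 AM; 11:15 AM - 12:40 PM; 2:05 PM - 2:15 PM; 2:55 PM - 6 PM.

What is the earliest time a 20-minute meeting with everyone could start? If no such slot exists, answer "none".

Xiulan free: 07:40-10:10, 11:15-13:10, 14:30-16:00.
Clara free: 07:35-09:25, 11:45-15:55, 16:35-17:05.
Finn free: 06:00-07:40, 08:05-11:15, 12:40-14:05, 14:15-14:55 (invert busy blocks within the working day).
Xiulan ∩ Clara: 07:40-09:25, 11:45-13:10, 14:30-15:55.
Xiulan ∩ Clara ∩ Finn: 08:05-09:25, 12:40-13:10, 14:30-14:55.
The first common window of at least 20 minutes is 08:05-09:25, so the earliest start is 08:05.

08:05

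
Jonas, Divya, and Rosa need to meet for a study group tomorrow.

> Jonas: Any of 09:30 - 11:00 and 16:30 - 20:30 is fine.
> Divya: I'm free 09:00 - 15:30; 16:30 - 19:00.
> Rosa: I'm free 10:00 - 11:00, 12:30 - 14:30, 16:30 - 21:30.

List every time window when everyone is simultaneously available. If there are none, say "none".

10:00-11:00, 16:30-19:00

Jonas ∩ Divya: 09:30-11:00, 16:30-19:00.
Jonas ∩ Divya ∩ Rosa: 10:00-11:00, 16:30-19:00.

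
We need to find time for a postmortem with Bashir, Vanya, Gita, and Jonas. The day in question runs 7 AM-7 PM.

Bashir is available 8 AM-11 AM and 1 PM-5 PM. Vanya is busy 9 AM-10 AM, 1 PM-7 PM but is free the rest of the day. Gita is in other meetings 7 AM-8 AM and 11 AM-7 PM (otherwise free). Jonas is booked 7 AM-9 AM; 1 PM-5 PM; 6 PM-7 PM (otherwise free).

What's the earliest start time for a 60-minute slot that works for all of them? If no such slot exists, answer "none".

10:00

Bashir free: 08:00-11:00, 13:00-17:00.
Vanya free: 07:00-09:00, 10:00-13:00 (invert busy blocks within the working day).
Gita free: 08:00-11:00 (invert busy blocks within the working day).
Jonas free: 09:00-13:00, 17:00-18:00 (invert busy blocks within the working day).
Bashir ∩ Vanya: 08:00-09:00, 10:00-11:00.
Bashir ∩ Vanya ∩ Gita: 08:00-09:00, 10:00-11:00.
Bashir ∩ Vanya ∩ Gita ∩ Jonas: 10:00-11:00.
Those are the intersection windows.
The first common window of at least 60 minutes is 10:00-11:00, so the earliest start is 10:00.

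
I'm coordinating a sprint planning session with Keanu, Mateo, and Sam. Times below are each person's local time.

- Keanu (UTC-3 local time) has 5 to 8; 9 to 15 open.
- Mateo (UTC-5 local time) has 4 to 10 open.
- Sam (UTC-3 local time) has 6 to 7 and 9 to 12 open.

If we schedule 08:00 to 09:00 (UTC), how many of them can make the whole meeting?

Keanu in UTC: 08:00-11:00, 12:00-18:00 (add 3h to convert from UTC-3).
Mateo in UTC: 09:00-15:00 (add 5h to convert from UTC-5).
Sam in UTC: 09:00-10:00, 12:00-15:00 (add 3h to convert from UTC-3).
Keanu can make the full 08:00-09:00 slot — that's 1.

1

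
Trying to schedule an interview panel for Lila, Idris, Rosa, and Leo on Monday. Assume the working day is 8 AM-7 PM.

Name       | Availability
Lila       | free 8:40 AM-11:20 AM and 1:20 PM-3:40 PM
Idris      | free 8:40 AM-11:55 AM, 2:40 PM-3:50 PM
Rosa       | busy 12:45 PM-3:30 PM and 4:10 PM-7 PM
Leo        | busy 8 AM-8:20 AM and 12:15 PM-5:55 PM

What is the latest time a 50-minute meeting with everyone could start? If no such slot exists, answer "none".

10:30

Lila free: 08:40-11:20, 13:20-15:40.
Idris free: 08:40-11:55, 14:40-15:50.
Rosa free: 08:00-12:45, 15:30-16:10 (invert busy blocks within the working day).
Leo free: 08:20-12:15, 17:55-19:00 (invert busy blocks within the working day).
Lila ∩ Idris: 08:40-11:20, 14:40-15:40.
Lila ∩ Idris ∩ Rosa: 08:40-11:20, 15:30-15:40.
Lila ∩ Idris ∩ Rosa ∩ Leo: 08:40-11:20.
The last common window of at least 50 minutes is 08:40-11:20; a 50-minute meeting can start as late as 10:30 and still end by 11:20.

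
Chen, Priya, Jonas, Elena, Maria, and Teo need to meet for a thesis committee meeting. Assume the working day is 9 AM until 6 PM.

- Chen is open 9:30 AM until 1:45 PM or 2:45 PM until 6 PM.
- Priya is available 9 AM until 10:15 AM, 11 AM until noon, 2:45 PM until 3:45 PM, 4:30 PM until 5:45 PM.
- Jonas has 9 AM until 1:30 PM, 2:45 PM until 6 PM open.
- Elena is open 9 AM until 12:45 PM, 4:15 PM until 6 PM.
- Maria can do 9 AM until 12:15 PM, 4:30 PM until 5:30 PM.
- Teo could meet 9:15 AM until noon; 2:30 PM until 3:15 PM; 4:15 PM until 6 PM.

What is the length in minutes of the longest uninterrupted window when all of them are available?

Chen ∩ Priya: 09:30-10:15, 11:00-12:00, 14:45-15:45, 16:30-17:45.
Chen ∩ Priya ∩ Jonas: 09:30-10:15, 11:00-12:00, 14:45-15:45, 16:30-17:45.
Chen ∩ Priya ∩ Jonas ∩ Elena: 09:30-10:15, 11:00-12:00, 16:30-17:45.
Chen ∩ Priya ∩ Jonas ∩ Elena ∩ Maria: 09:30-10:15, 11:00-12:00, 16:30-17:30.
Chen ∩ Priya ∩ Jonas ∩ Elena ∩ Maria ∩ Teo: 09:30-10:15, 11:00-12:00, 16:30-17:30.
The longest is 11:00-12:00 at 60 minutes.

60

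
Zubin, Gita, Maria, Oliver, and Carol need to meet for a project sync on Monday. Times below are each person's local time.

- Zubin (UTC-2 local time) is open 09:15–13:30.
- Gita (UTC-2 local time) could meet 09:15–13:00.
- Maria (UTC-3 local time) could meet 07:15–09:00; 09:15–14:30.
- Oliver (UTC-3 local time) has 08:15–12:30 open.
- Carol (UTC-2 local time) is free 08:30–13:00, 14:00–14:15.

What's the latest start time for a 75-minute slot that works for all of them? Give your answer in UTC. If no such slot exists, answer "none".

Zubin in UTC: 11:15-15:30 (add 2h to convert from UTC-2).
Gita in UTC: 11:15-15:00 (add 2h to convert from UTC-2).
Maria in UTC: 10:15-12:00, 12:15-17:30 (add 3h to convert from UTC-3).
Oliver in UTC: 11:15-15:30 (add 3h to convert from UTC-3).
Carol in UTC: 10:30-15:00, 16:00-16:15 (add 2h to convert from UTC-2).
Zubin ∩ Gita: 11:15-15:00.
Zubin ∩ Gita ∩ Maria: 11:15-12:00, 12:15-15:00.
Zubin ∩ Gita ∩ Maria ∩ Oliver: 11:15-12:00, 12:15-15:00.
Zubin ∩ Gita ∩ Maria ∩ Oliver ∩ Carol: 11:15-12:00, 12:15-15:00.
The last common window of at least 75 minutes is 12:15-15:00; a 75-minute meeting can start as late as 13:45 and still end by 15:00.

13:45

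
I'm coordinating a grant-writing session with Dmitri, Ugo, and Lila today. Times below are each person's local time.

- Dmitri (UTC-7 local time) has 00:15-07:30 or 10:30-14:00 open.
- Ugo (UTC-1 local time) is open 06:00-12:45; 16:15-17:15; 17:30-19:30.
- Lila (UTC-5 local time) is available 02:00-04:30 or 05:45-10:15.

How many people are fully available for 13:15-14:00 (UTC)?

2

Dmitri in UTC: 07:15-14:30, 17:30-21:00 (add 7h to convert from UTC-7).
Ugo in UTC: 07:00-13:45, 17:15-18:15, 18:30-20:30 (add 1h to convert from UTC-1).
Lila in UTC: 07:00-09:30, 10:45-15:15 (add 5h to convert from UTC-5).
Dmitri and Lila can make the full 13:15-14:00 slot — that's 2.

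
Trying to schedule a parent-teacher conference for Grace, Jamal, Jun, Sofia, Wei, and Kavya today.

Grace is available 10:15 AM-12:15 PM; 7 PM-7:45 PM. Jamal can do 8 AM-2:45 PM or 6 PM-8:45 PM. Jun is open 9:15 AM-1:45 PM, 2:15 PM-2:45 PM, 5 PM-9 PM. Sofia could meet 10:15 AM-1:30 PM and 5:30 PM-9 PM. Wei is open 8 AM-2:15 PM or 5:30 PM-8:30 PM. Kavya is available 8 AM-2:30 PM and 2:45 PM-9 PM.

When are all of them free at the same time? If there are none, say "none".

Grace ∩ Jamal: 10:15-12:15, 19:00-19:45.
Grace ∩ Jamal ∩ Jun: 10:15-12:15, 19:00-19:45.
Grace ∩ Jamal ∩ Jun ∩ Sofia: 10:15-12:15, 19:00-19:45.
Grace ∩ Jamal ∩ Jun ∩ Sofia ∩ Wei: 10:15-12:15, 19:00-19:45.
Grace ∩ Jamal ∩ Jun ∩ Sofia ∩ Wei ∩ Kavya: 10:15-12:15, 19:00-19:45.
So the common availability across everyone is 10:15-12:15, 19:00-19:45.

10:15-12:15, 19:00-19:45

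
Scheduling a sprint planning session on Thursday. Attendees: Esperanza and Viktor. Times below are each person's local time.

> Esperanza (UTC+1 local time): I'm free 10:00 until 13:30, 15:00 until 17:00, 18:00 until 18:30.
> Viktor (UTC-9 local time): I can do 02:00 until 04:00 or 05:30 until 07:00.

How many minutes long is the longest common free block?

90

Esperanza in UTC: 09:00-12:30, 14:00-16:00, 17:00-17:30 (subtract 1h to convert from UTC+1).
Viktor in UTC: 11:00-13:00, 14:30-16:00 (add 9h to convert from UTC-9).
Esperanza ∩ Viktor: 11:00-12:30, 14:30-16:00.
The longest is 11:00-12:30 at 90 minutes.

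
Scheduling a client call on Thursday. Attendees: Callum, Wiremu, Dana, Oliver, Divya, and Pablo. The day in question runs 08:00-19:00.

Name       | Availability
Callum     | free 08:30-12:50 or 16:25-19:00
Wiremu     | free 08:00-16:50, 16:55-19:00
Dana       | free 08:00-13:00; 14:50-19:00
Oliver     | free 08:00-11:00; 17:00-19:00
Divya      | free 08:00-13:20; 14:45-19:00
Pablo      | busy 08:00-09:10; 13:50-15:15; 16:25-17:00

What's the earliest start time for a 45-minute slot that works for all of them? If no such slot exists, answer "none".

Callum free: 08:30-12:50, 16:25-19:00.
Wiremu free: 08:00-16:50, 16:55-19:00.
Dana free: 08:00-13:00, 14:50-19:00.
Oliver free: 08:00-11:00, 17:00-19:00.
Divya free: 08:00-13:20, 14:45-19:00.
Pablo free: 09:10-13:50, 15:15-16:25, 17:00-19:00 (invert busy blocks within the working day).
Callum ∩ Wiremu: 08:30-12:50, 16:25-16:50, 16:55-19:00.
Callum ∩ Wiremu ∩ Dana: 08:30-12:50, 16:25-16:50, 16:55-19:00.
Callum ∩ Wiremu ∩ Dana ∩ Oliver: 08:30-11:00, 17:00-19:00.
Callum ∩ Wiremu ∩ Dana ∩ Oliver ∩ Divya: 08:30-11:00, 17:00-19:00.
Callum ∩ Wiremu ∩ Dana ∩ Oliver ∩ Divya ∩ Pablo: 09:10-11:00, 17:00-19:00.
Those are the intersection windows.
The first common window of at least 45 minutes is 09:10-11:00, so the earliest start is 09:10.

09:10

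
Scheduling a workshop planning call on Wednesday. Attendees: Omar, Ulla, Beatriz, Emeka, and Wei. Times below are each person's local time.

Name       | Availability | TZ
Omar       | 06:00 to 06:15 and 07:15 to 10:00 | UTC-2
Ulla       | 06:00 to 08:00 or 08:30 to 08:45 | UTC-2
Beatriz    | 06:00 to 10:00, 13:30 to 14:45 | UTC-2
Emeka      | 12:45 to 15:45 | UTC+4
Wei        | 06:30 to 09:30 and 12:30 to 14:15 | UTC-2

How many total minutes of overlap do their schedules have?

60

Omar in UTC: 08:00-08:15, 09:15-12:00 (add 2h to convert from UTC-2).
Ulla in UTC: 08:00-10:00, 10:30-10:45 (add 2h to convert from UTC-2).
Beatriz in UTC: 08:00-12:00, 15:30-16:45 (add 2h to convert from UTC-2).
Emeka in UTC: 08:45-11:45 (subtract 4h to convert from UTC+4).
Wei in UTC: 08:30-11:30, 14:30-16:15 (add 2h to convert from UTC-2).
Omar ∩ Ulla: 08:00-08:15, 09:15-10:00, 10:30-10:45.
Omar ∩ Ulla ∩ Beatriz: 08:00-08:15, 09:15-10:00, 10:30-10:45.
Omar ∩ Ulla ∩ Beatriz ∩ Emeka: 09:15-10:00, 10:30-10:45.
Omar ∩ Ulla ∩ Beatriz ∩ Emeka ∩ Wei: 09:15-10:00, 10:30-10:45.
Summing the common windows: 45 + 15 = 60 minutes.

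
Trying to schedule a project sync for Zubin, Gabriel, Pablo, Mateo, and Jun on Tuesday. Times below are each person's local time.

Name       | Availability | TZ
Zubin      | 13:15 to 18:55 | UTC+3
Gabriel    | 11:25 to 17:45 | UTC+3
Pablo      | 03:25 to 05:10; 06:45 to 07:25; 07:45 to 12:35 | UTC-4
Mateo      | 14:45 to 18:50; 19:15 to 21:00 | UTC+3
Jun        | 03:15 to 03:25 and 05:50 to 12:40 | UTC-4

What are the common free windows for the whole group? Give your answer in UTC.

11:45-14:45

Zubin in UTC: 10:15-15:55 (subtract 3h to convert from UTC+3).
Gabriel in UTC: 08:25-14:45 (subtract 3h to convert from UTC+3).
Pablo in UTC: 07:25-09:10, 10:45-11:25, 11:45-16:35 (add 4h to convert from UTC-4).
Mateo in UTC: 11:45-15:50, 16:15-18:00 (subtract 3h to convert from UTC+3).
Jun in UTC: 07:15-07:25, 09:50-16:40 (add 4h to convert from UTC-4).
Zubin ∩ Gabriel: 10:15-14:45.
Zubin ∩ Gabriel ∩ Pablo: 10:45-11:25, 11:45-14:45.
Zubin ∩ Gabriel ∩ Pablo ∩ Mateo: 11:45-14:45.
Zubin ∩ Gabriel ∩ Pablo ∩ Mateo ∩ Jun: 11:45-14:45.
So the common availability across everyone is 11:45-14:45.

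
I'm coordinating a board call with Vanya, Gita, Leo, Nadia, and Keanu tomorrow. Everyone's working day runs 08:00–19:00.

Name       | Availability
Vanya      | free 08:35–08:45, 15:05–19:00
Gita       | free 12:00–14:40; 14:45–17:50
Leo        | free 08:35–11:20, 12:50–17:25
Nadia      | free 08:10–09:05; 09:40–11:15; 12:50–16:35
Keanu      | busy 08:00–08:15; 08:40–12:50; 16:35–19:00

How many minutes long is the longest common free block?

Vanya free: 08:35-08:45, 15:05-19:00.
Gita free: 12:00-14:40, 14:45-17:50.
Leo free: 08:35-11:20, 12:50-17:25.
Nadia free: 08:10-09:05, 09:40-11:15, 12:50-16:35.
Keanu free: 08:15-08:40, 12:50-16:35 (invert busy blocks within the working day).
Vanya ∩ Gita: 15:05-17:50.
Vanya ∩ Gita ∩ Leo: 15:05-17:25.
Vanya ∩ Gita ∩ Leo ∩ Nadia: 15:05-16:35.
Vanya ∩ Gita ∩ Leo ∩ Nadia ∩ Keanu: 15:05-16:35.
The longest is 15:05-16:35 at 90 minutes.

90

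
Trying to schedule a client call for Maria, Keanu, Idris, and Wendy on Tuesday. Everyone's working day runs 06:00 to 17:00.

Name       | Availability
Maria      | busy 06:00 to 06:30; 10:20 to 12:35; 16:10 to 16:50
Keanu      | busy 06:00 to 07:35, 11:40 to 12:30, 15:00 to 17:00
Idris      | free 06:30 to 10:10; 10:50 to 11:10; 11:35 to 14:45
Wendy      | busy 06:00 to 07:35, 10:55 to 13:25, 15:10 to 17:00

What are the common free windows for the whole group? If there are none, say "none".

Maria free: 06:30-10:20, 12:35-16:10, 16:50-17:00 (invert busy blocks within the working day).
Keanu free: 07:35-11:40, 12:30-15:00 (invert busy blocks within the working day).
Idris free: 06:30-10:10, 10:50-11:10, 11:35-14:45.
Wendy free: 07:35-10:55, 13:25-15:10 (invert busy blocks within the working day).
Maria ∩ Keanu: 07:35-10:20, 12:35-15:00.
Maria ∩ Keanu ∩ Idris: 07:35-10:10, 12:35-14:45.
Maria ∩ Keanu ∩ Idris ∩ Wendy: 07:35-10:10, 13:25-14:45.
So the common availability across everyone is 07:35-10:10, 13:25-14:45.

07:35-10:10, 13:25-14:45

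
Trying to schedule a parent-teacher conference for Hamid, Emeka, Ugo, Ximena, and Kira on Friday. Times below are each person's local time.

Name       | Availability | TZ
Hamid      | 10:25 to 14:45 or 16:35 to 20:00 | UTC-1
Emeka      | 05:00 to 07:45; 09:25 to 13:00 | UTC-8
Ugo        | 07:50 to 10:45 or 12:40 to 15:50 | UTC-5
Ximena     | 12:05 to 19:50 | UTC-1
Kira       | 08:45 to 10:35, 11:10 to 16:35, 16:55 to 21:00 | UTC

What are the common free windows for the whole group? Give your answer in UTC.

Hamid in UTC: 11:25-15:45, 17:35-21:00 (add 1h to convert from UTC-1).
Emeka in UTC: 13:00-15:45, 17:25-21:00 (add 8h to convert from UTC-8).
Ugo in UTC: 12:50-15:45, 17:40-20:50 (add 5h to convert from UTC-5).
Ximena in UTC: 13:05-20:50 (add 1h to convert from UTC-1).
Kira in UTC: 08:45-10:35, 11:10-16:35, 16:55-21:00.
Hamid ∩ Emeka: 13:00-15:45, 17:35-21:00.
Hamid ∩ Emeka ∩ Ugo: 13:00-15:45, 17:40-20:50.
Hamid ∩ Emeka ∩ Ugo ∩ Ximena: 13:05-15:45, 17:40-20:50.
Hamid ∩ Emeka ∩ Ugo ∩ Ximena ∩ Kira: 13:05-15:45, 17:40-20:50.

13:05-15:45, 17:40-20:50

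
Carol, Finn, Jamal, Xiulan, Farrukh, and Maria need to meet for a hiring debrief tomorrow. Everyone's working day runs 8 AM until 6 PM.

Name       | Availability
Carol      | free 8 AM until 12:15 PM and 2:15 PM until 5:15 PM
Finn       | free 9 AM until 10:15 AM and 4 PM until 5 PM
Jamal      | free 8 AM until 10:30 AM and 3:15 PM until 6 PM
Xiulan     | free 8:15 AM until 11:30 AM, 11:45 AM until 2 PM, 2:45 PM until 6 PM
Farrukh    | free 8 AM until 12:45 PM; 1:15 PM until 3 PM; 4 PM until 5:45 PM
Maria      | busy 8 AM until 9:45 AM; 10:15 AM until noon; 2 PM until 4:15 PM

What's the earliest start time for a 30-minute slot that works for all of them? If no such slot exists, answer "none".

09:45

Carol free: 08:00-12:15, 14:15-17:15.
Finn free: 09:00-10:15, 16:00-17:00.
Jamal free: 08:00-10:30, 15:15-18:00.
Xiulan free: 08:15-11:30, 11:45-14:00, 14:45-18:00.
Farrukh free: 08:00-12:45, 13:15-15:00, 16:00-17:45.
Maria free: 09:45-10:15, 12:00-14:00, 16:15-18:00 (invert busy blocks within the working day).
Carol ∩ Finn: 09:00-10:15, 16:00-17:00.
Carol ∩ Finn ∩ Jamal: 09:00-10:15, 16:00-17:00.
Carol ∩ Finn ∩ Jamal ∩ Xiulan: 09:00-10:15, 16:00-17:00.
Carol ∩ Finn ∩ Jamal ∩ Xiulan ∩ Farrukh: 09:00-10:15, 16:00-17:00.
Carol ∩ Finn ∩ Jamal ∩ Xiulan ∩ Farrukh ∩ Maria: 09:45-10:15, 16:15-17:00.
So the common availability across everyone is 09:45-10:15, 16:15-17:00.
The first common window of at least 30 minutes is 09:45-10:15, so the earliest start is 09:45.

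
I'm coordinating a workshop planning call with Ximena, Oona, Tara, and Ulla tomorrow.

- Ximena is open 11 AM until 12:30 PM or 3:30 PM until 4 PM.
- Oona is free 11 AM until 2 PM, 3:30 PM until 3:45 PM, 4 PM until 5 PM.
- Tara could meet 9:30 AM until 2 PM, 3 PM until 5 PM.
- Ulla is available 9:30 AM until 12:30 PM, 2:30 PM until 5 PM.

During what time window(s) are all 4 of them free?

Ximena ∩ Oona: 11:00-12:30, 15:30-15:45.
Ximena ∩ Oona ∩ Tara: 11:00-12:30, 15:30-15:45.
Ximena ∩ Oona ∩ Tara ∩ Ulla: 11:00-12:30, 15:30-15:45.

11:00-12:30, 15:30-15:45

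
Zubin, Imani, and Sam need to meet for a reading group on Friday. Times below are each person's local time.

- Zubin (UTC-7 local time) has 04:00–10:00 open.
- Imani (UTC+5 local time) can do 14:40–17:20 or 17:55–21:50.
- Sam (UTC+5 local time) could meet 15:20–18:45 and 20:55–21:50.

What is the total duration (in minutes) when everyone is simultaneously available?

185

Zubin in UTC: 11:00-17:00 (add 7h to convert from UTC-7).
Imani in UTC: 09:40-12:20, 12:55-16:50 (subtract 5h to convert from UTC+5).
Sam in UTC: 10:20-13:45, 15:55-16:50 (subtract 5h to convert from UTC+5).
Zubin ∩ Imani: 11:00-12:20, 12:55-16:50.
Zubin ∩ Imani ∩ Sam: 11:00-12:20, 12:55-13:45, 15:55-16:50.
Summing the common windows: 80 + 50 + 55 = 185 minutes.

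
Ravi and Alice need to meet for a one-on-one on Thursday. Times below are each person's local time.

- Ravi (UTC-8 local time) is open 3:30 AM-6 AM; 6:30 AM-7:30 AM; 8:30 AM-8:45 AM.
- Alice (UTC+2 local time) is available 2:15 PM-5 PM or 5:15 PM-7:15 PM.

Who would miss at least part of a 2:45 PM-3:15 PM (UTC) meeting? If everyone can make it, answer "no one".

Alice

Ravi in UTC: 11:30-14:00, 14:30-15:30, 16:30-16:45 (add 8h to convert from UTC-8).
Alice in UTC: 12:15-15:00, 15:15-17:15 (subtract 2h to convert from UTC+2).
Ravi: free for 14:45-15:15. Alice: not fully free for 14:45-15:15.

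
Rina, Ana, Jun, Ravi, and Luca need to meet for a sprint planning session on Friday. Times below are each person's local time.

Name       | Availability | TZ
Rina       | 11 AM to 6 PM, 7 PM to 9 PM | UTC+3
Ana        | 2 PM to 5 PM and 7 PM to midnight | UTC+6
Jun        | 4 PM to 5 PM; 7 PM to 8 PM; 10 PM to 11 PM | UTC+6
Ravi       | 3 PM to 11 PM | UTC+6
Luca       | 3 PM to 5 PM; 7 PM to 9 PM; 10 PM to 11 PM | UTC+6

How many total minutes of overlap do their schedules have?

180

Rina in UTC: 08:00-15:00, 16:00-18:00 (subtract 3h to convert from UTC+3).
Ana in UTC: 08:00-11:00, 13:00-18:00 (subtract 6h to convert from UTC+6).
Jun in UTC: 10:00-11:00, 13:00-14:00, 16:00-17:00 (subtract 6h to convert from UTC+6).
Ravi in UTC: 09:00-17:00 (subtract 6h to convert from UTC+6).
Luca in UTC: 09:00-11:00, 13:00-15:00, 16:00-17:00 (subtract 6h to convert from UTC+6).
Rina ∩ Ana: 08:00-11:00, 13:00-15:00, 16:00-18:00.
Rina ∩ Ana ∩ Jun: 10:00-11:00, 13:00-14:00, 16:00-17:00.
Rina ∩ Ana ∩ Jun ∩ Ravi: 10:00-11:00, 13:00-14:00, 16:00-17:00.
Rina ∩ Ana ∩ Jun ∩ Ravi ∩ Luca: 10:00-11:00, 13:00-14:00, 16:00-17:00.
So the common availability across everyone is 10:00-11:00, 13:00-14:00, 16:00-17:00.
Summing the common windows: 60 + 60 + 60 = 180 minutes.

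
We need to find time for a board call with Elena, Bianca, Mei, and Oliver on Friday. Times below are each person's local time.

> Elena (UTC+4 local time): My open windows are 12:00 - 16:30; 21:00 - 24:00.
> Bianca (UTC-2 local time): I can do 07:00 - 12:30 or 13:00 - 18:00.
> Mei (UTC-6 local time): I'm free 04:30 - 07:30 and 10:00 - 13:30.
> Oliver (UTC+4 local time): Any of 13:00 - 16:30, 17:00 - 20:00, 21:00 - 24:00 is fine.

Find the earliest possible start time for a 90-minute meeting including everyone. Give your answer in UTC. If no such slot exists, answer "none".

Elena in UTC: 08:00-12:30, 17:00-20:00 (subtract 4h to convert from UTC+4).
Bianca in UTC: 09:00-14:30, 15:00-20:00 (add 2h to convert from UTC-2).
Mei in UTC: 10:30-13:30, 16:00-19:30 (add 6h to convert from UTC-6).
Oliver in UTC: 09:00-12:30, 13:00-16:00, 17:00-20:00 (subtract 4h to convert from UTC+4).
Elena ∩ Bianca: 09:00-12:30, 17:00-20:00.
Elena ∩ Bianca ∩ Mei: 10:30-12:30, 17:00-19:30.
Elena ∩ Bianca ∩ Mei ∩ Oliver: 10:30-12:30, 17:00-19:30.
Those are the intersection windows.
The first common window of at least 90 minutes is 10:30-12:30, so the earliest start is 10:30.

10:30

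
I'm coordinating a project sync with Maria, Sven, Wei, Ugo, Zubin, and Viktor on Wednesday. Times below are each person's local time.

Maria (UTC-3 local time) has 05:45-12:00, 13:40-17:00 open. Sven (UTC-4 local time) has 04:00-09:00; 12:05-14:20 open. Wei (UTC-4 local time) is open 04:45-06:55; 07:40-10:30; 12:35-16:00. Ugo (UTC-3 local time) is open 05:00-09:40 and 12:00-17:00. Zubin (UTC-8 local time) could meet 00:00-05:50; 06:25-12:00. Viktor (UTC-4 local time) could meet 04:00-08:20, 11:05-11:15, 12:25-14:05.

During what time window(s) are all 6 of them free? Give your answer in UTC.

08:45-10:55, 11:40-12:20, 16:40-18:05

Maria in UTC: 08:45-15:00, 16:40-20:00 (add 3h to convert from UTC-3).
Sven in UTC: 08:00-13:00, 16:05-18:20 (add 4h to convert from UTC-4).
Wei in UTC: 08:45-10:55, 11:40-14:30, 16:35-20:00 (add 4h to convert from UTC-4).
Ugo in UTC: 08:00-12:40, 15:00-20:00 (add 3h to convert from UTC-3).
Zubin in UTC: 08:00-13:50, 14:25-20:00 (add 8h to convert from UTC-8).
Viktor in UTC: 08:00-12:20, 15:05-15:15, 16:25-18:05 (add 4h to convert from UTC-4).
Maria ∩ Sven: 08:45-13:00, 16:40-18:20.
Maria ∩ Sven ∩ Wei: 08:45-10:55, 11:40-13:00, 16:40-18:20.
Maria ∩ Sven ∩ Wei ∩ Ugo: 08:45-10:55, 11:40-12:40, 16:40-18:20.
Maria ∩ Sven ∩ Wei ∩ Ugo ∩ Zubin: 08:45-10:55, 11:40-12:40, 16:40-18:20.
Maria ∩ Sven ∩ Wei ∩ Ugo ∩ Zubin ∩ Viktor: 08:45-10:55, 11:40-12:20, 16:40-18:05.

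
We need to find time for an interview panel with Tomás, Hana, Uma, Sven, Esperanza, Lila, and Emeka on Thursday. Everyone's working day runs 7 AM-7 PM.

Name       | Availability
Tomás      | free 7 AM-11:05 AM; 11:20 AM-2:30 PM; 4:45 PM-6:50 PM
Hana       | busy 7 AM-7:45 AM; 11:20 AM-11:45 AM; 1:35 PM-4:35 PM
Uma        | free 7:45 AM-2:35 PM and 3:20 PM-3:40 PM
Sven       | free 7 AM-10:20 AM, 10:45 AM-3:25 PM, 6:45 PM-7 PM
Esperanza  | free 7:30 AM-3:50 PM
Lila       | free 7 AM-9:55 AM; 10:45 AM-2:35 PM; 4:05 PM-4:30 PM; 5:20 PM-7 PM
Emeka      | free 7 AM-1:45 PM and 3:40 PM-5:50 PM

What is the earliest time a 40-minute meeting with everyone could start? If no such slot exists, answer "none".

07:45

Tomás free: 07:00-11:05, 11:20-14:30, 16:45-18:50.
Hana free: 07:45-11:20, 11:45-13:35, 16:35-19:00 (invert busy blocks within the working day).
Uma free: 07:45-14:35, 15:20-15:40.
Sven free: 07:00-10:20, 10:45-15:25, 18:45-19:00.
Esperanza free: 07:30-15:50.
Lila free: 07:00-09:55, 10:45-14:35, 16:05-16:30, 17:20-19:00.
Emeka free: 07:00-13:45, 15:40-17:50.
Tomás ∩ Hana: 07:45-11:05, 11:45-13:35, 16:45-18:50.
Tomás ∩ Hana ∩ Uma: 07:45-11:05, 11:45-13:35.
Tomás ∩ Hana ∩ Uma ∩ Sven: 07:45-10:20, 10:45-11:05, 11:45-13:35.
Tomás ∩ Hana ∩ Uma ∩ Sven ∩ Esperanza: 07:45-10:20, 10:45-11:05, 11:45-13:35.
Tomás ∩ Hana ∩ Uma ∩ Sven ∩ Esperanza ∩ Lila: 07:45-09:55, 10:45-11:05, 11:45-13:35.
Tomás ∩ Hana ∩ Uma ∩ Sven ∩ Esperanza ∩ Lila ∩ Emeka: 07:45-09:55, 10:45-11:05, 11:45-13:35.
The first common window of at least 40 minutes is 07:45-09:55, so the earliest start is 07:45.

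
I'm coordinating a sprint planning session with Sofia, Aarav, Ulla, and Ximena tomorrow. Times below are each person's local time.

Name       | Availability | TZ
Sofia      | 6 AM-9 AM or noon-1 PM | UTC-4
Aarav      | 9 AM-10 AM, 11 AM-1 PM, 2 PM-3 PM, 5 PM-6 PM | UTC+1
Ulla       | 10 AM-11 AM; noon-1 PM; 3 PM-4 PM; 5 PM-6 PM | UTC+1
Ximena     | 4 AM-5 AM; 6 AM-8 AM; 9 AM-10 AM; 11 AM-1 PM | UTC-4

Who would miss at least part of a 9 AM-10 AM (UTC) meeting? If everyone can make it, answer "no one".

Sofia in UTC: 10:00-13:00, 16:00-17:00 (add 4h to convert from UTC-4).
Aarav in UTC: 08:00-09:00, 10:00-12:00, 13:00-14:00, 16:00-17:00 (subtract 1h to convert from UTC+1).
Ulla in UTC: 09:00-10:00, 11:00-12:00, 14:00-15:00, 16:00-17:00 (subtract 1h to convert from UTC+1).
Ximena in UTC: 08:00-09:00, 10:00-12:00, 13:00-14:00, 15:00-17:00 (add 4h to convert from UTC-4).
Sofia: not fully free for 09:00-10:00. Aarav: not fully free for 09:00-10:00. Ulla: free for 09:00-10:00. Ximena: not fully free for 09:00-10:00.

Aarav, Sofia, Ximena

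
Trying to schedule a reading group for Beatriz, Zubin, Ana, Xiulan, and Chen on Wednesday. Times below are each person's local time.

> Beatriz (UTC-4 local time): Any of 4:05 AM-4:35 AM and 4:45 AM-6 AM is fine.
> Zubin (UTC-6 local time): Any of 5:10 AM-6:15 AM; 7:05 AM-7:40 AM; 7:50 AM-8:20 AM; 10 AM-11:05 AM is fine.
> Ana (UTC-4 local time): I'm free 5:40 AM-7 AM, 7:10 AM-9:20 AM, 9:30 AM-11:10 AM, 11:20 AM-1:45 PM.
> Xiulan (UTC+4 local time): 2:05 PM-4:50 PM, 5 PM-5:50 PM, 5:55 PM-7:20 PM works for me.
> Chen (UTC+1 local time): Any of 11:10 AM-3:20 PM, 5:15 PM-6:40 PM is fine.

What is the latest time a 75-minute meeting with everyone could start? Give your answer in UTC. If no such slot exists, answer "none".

Beatriz in UTC: 08:05-08:35, 08:45-10:00 (add 4h to convert from UTC-4).
Zubin in UTC: 11:10-12:15, 13:05-13:40, 13:50-14:20, 16:00-17:05 (add 6h to convert from UTC-6).
Ana in UTC: 09:40-11:00, 11:10-13:20, 13:30-15:10, 15:20-17:45 (add 4h to convert from UTC-4).
Xiulan in UTC: 10:05-12:50, 13:00-13:50, 13:55-15:20 (subtract 4h to convert from UTC+4).
Chen in UTC: 10:10-14:20, 16:15-17:40 (subtract 1h to convert from UTC+1).
Beatriz ∩ Zubin: ∅.
Beatriz ∩ Zubin ∩ Ana: ∅.
Beatriz ∩ Zubin ∩ Ana ∩ Xiulan: ∅.
Beatriz ∩ Zubin ∩ Ana ∩ Xiulan ∩ Chen: ∅.
There is no time when everyone is free.
No common window is at least 75 minutes long.

none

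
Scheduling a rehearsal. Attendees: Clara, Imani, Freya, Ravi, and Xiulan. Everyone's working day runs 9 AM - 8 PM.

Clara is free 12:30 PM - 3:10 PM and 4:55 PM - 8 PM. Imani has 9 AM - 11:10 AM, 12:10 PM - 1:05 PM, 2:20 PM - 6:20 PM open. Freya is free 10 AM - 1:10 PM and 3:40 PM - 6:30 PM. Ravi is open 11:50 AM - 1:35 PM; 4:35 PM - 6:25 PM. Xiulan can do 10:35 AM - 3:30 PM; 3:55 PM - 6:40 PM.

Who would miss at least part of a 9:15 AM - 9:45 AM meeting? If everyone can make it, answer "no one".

Clara, Freya, Ravi, Xiulan

Clara: not fully free for 09:15-09:45. Imani: free for 09:15-09:45. Freya: not fully free for 09:15-09:45. Ravi: not fully free for 09:15-09:45. Xiulan: not fully free for 09:15-09:45.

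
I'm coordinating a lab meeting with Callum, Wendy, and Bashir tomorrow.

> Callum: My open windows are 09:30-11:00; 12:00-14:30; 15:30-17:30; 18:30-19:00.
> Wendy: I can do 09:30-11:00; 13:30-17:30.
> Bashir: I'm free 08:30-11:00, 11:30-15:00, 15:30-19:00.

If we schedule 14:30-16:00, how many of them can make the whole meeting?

1

Wendy can make the full 14:30-16:00 slot — that's 1.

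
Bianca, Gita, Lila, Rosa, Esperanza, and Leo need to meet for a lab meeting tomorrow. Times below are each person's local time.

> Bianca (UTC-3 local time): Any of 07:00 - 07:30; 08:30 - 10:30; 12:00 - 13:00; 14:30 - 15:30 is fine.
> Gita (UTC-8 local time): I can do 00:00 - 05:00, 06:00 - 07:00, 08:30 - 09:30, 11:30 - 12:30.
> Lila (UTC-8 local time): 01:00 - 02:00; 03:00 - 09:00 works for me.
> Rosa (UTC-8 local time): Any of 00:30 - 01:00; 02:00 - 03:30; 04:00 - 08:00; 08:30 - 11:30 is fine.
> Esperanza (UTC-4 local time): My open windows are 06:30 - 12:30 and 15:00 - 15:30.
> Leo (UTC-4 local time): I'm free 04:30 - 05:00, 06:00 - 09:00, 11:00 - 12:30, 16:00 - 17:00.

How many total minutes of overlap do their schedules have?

Bianca in UTC: 10:00-10:30, 11:30-13:30, 15:00-16:00, 17:30-18:30 (add 3h to convert from UTC-3).
Gita in UTC: 08:00-13:00, 14:00-15:00, 16:30-17:30, 19:30-20:30 (add 8h to convert from UTC-8).
Lila in UTC: 09:00-10:00, 11:00-17:00 (add 8h to convert from UTC-8).
Rosa in UTC: 08:30-09:00, 10:00-11:30, 12:00-16:00, 16:30-19:30 (add 8h to convert from UTC-8).
Esperanza in UTC: 10:30-16:30, 19:00-19:30 (add 4h to convert from UTC-4).
Leo in UTC: 08:30-09:00, 10:00-13:00, 15:00-16:30, 20:00-21:00 (add 4h to convert from UTC-4).
Bianca ∩ Gita: 10:00-10:30, 11:30-13:00.
Bianca ∩ Gita ∩ Lila: 11:30-13:00.
Bianca ∩ Gita ∩ Lila ∩ Rosa: 12:00-13:00.
Bianca ∩ Gita ∩ Lila ∩ Rosa ∩ Esperanza: 12:00-13:00.
Bianca ∩ Gita ∩ Lila ∩ Rosa ∩ Esperanza ∩ Leo: 12:00-13:00.
That's a single block of 60 minutes.

60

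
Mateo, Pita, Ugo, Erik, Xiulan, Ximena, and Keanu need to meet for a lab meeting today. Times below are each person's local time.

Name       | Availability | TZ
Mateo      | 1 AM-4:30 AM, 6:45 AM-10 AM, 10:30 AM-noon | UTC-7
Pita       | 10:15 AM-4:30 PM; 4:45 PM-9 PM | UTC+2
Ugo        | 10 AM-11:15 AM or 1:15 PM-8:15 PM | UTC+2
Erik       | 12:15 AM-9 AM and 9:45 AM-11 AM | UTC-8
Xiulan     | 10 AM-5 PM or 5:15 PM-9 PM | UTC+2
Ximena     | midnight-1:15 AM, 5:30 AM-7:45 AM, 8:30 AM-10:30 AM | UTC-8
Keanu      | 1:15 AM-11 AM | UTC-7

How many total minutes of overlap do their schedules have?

195

Mateo in UTC: 08:00-11:30, 13:45-17:00, 17:30-19:00 (add 7h to convert from UTC-7).
Pita in UTC: 08:15-14:30, 14:45-19:00 (subtract 2h to convert from UTC+2).
Ugo in UTC: 08:00-09:15, 11:15-18:15 (subtract 2h to convert from UTC+2).
Erik in UTC: 08:15-17:00, 17:45-19:00 (add 8h to convert from UTC-8).
Xiulan in UTC: 08:00-15:00, 15:15-19:00 (subtract 2h to convert from UTC+2).
Ximena in UTC: 08:00-09:15, 13:30-15:45, 16:30-18:30 (add 8h to convert from UTC-8).
Keanu in UTC: 08:15-18:00 (add 7h to convert from UTC-7).
Mateo ∩ Pita: 08:15-11:30, 13:45-14:30, 14:45-17:00, 17:30-19:00.
Mateo ∩ Pita ∩ Ugo: 08:15-09:15, 11:15-11:30, 13:45-14:30, 14:45-17:00, 17:30-18:15.
Mateo ∩ Pita ∩ Ugo ∩ Erik: 08:15-09:15, 11:15-11:30, 13:45-14:30, 14:45-17:00, 17:45-18:15.
Mateo ∩ Pita ∩ Ugo ∩ Erik ∩ Xiulan: 08:15-09:15, 11:15-11:30, 13:45-14:30, 14:45-15:00, 15:15-17:00, 17:45-18:15.
Mateo ∩ Pita ∩ Ugo ∩ Erik ∩ Xiulan ∩ Ximena: 08:15-09:15, 13:45-14:30, 14:45-15:00, 15:15-15:45, 16:30-17:00, 17:45-18:15.
Mateo ∩ Pita ∩ Ugo ∩ Erik ∩ Xiulan ∩ Ximena ∩ Keanu: 08:15-09:15, 13:45-14:30, 14:45-15:00, 15:15-15:45, 16:30-17:00, 17:45-18:00.
Those are the intersection windows.
Summing the common windows: 60 + 45 + 15 + 30 + 30 + 15 = 195 minutes.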